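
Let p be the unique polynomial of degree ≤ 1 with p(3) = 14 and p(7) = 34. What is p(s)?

Write p(s) = as + b. Substituting each data point gives a linear system:
  3a + b = 14
  7a + b = 34
Solving the system yields a = 5, b = -1.
So p(s) = 5s - 1.
Check: p(3) = 14. ✓

p(s) = 5s - 1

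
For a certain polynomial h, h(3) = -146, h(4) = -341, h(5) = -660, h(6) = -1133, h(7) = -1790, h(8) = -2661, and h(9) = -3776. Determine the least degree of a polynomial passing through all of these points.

3

Forward differences of the values at x = 3, 4, 5, 6, 7, 8, 9:
  h  : -146  -341  -660  -1133  -1790  -2661  -3776
  Δ  : -195  -319  -473  -657  -871  -1115
  Δ^2: -124  -154  -184  -214  -244
  Δ^3: -30  -30  -30  -30
  Δ^4: 0  0  0
  Δ^5: 0  0
  Δ^6: 0
The third differences are constant (-30) and nonzero, while all higher differences vanish, so the minimal degree is 3.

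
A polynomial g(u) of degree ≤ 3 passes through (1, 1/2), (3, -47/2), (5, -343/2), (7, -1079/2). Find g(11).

Write g(u) = au^3 + bu^2 + cu + d. Substituting each data point gives a linear system:
  a + b + c + d = 1/2
  27a + 9b + 3c + d = -47/2
  125a + 25b + 5c + d = -343/2
  343a + 49b + 7c + d = -1079/2
Solving the system yields a = -2, b = 5/2, c = 4, d = -4.
So g(u) = -2u^3 + (5/2)u^2 + 4u - 4.
Then g(11) = -4639/2.

-4639/2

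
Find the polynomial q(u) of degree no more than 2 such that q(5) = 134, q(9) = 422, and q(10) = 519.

Write q(u) = au^2 + bu + c. Substituting each data point gives a linear system:
  25a + 5b + c = 134
  81a + 9b + c = 422
  100a + 10b + c = 519
Solving the system yields a = 5, b = 2, c = -1.
So q(u) = 5u^2 + 2u - 1.
Check: q(10) = 519. ✓

q(u) = 5u^2 + 2u - 1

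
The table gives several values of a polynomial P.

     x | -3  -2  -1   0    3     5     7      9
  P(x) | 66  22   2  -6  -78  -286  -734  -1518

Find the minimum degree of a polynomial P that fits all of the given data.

Divided differences on the nodes -3, -2, -1, 0, 3, 5, 7, 9:
  order 0: 66  22  2  -6  -78  -286  -734  -1518
  order 1: -44  -20  -8  -24  -104  -224  -392
  order 2: 12  6  -4  -16  -30  -42
  order 3: -2  -2  -2  -2  -2
  order 4: 0  0  0  0
  order 5: 0  0  0
  order 6: 0  0
  order 7: 0
The order-3 divided differences are all -2 (nonzero) and every higher order vanishes, so the data lies on a polynomial of degree exactly 3.

3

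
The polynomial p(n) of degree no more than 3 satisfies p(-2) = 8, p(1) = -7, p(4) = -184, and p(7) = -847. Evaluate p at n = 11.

Write p(n) = an^3 + bn^2 + cn + d. Substituting each data point gives a linear system:
  -8a + 4b - 2c + d = 8
  a + b + c + d = -7
  64a + 16b + 4c + d = -184
  343a + 49b + 7c + d = -847
Solving the system yields a = -2, b = -3, c = -2, d = 0.
So p(n) = -2n^3 - 3n^2 - 2n.
Then p(11) = -3047.

-3047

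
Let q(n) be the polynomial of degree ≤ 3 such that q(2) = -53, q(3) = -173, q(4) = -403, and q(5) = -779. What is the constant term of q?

1

Write q(n) = an^3 + bn^2 + cn + d. Substituting each data point gives a linear system:
  8a + 4b + 2c + d = -53
  27a + 9b + 3c + d = -173
  64a + 16b + 4c + d = -403
  125a + 25b + 5c + d = -779
Solving the system yields a = -6, b = -1, c = -1, d = 1.
So q(n) = -6n³ - n² - n + 1.
The constant term is 1.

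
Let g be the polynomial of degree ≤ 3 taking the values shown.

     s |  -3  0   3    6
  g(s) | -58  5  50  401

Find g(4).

117

Using the Lagrange interpolation formula with nodes -3, 0, 3, 6:
  L_0(s) = s(s - 3)(s - 6) / -162
  L_1(s) = (s + 3)(s - 3)(s - 6) / 54
  L_2(s) = (s + 3)s(s - 6) / -54
  L_3(s) = (s + 3)s(s - 3) / 162
Then g(s) = -58·L_0(s) + 5·L_1(s) + 50·L_2(s) + 401·L_3(s).
Expanding and collecting terms gives g(s) = 2s³ - s² + 5.
Evaluating at s = 4: g(4) = 117.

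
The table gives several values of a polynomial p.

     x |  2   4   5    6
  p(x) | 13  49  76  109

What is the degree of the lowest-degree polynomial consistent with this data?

2

Divided differences on the nodes 2, 4, 5, 6:
  order 0: 13  49  76  109
  order 1: 18  27  33
  order 2: 3  3
  order 3: 0
The order-2 divided differences are all 3 (nonzero) and every higher order vanishes, so the data lies on a polynomial of degree exactly 2.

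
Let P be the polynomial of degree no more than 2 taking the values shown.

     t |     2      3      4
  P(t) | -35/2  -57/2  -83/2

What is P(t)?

Write P(t) = at^2 + bt + c. Substituting each data point gives a linear system:
  4a + 2b + c = -35/2
  9a + 3b + c = -57/2
  16a + 4b + c = -83/2
Solving the system yields a = -1, b = -6, c = -3/2.
So P(t) = -t² - 6t - 3/2.
Check: P(2) = -35/2. ✓

P(t) = -t^2 - 6t - 3/2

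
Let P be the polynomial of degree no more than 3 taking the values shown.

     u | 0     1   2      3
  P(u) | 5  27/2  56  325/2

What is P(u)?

Write P(u) = au^3 + bu^2 + cu + d. Substituting each data point gives a linear system:
  d = 5
  a + b + c + d = 27/2
  8a + 4b + 2c + d = 56
  27a + 9b + 3c + d = 325/2
Solving the system yields a = 5, b = 2, c = 3/2, d = 5.
So P(u) = 5u^3 + 2u^2 + (3/2)u + 5.
Check: P(1) = 27/2. ✓

P(u) = 5u^3 + 2u^2 + (3/2)u + 5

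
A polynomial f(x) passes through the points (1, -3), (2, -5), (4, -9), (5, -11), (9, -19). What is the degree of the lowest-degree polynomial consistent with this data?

Divided differences on the nodes 1, 2, 4, 5, 9:
  order 0: -3  -5  -9  -11  -19
  order 1: -2  -2  -2  -2
  order 2: 0  0  0
  order 3: 0  0
  order 4: 0
The order-1 divided differences are all -2 (nonzero) and every higher order vanishes, so the data lies on a polynomial of degree exactly 1.

1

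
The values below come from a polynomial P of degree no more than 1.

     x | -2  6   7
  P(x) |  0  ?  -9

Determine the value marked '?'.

The 2 known points determine the degree-1 polynomial uniquely.
Write P(x) = ax + b. Substituting each data point gives a linear system:
  -2a + b = 0
  7a + b = -9
Solving the system yields a = -1, b = -2.
So P(x) = -x - 2.
Then P(6) = -8.

-8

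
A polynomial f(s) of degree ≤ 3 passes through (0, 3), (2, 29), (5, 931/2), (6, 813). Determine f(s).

Write f(s) = as^3 + bs^2 + cs + d. Substituting each data point gives a linear system:
  d = 3
  8a + 4b + 2c + d = 29
  125a + 25b + 5c + d = 931/2
  216a + 36b + 6c + d = 813
Solving the system yields a = 4, b = -3/2, c = 0, d = 3.
So f(s) = 4s³ - (3/2)s² + 3.
Check: f(0) = 3. ✓

f(s) = 4s^3 - (3/2)s^2 + 3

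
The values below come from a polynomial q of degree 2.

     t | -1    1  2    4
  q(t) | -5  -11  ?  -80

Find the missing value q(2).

The 3 known points determine the degree-2 polynomial uniquely.
Write q(t) = at^2 + bt + c. Substituting each data point gives a linear system:
  a - b + c = -5
  a + b + c = -11
  16a + 4b + c = -80
Solving the system yields a = -4, b = -3, c = -4.
So q(t) = -4t^2 - 3t - 4.
Then q(2) = -26.

-26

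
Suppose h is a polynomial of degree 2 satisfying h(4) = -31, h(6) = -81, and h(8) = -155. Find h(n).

Write h(n) = an^2 + bn + c. Substituting each data point gives a linear system:
  16a + 4b + c = -31
  36a + 6b + c = -81
  64a + 8b + c = -155
Solving the system yields a = -3, b = 5, c = -3.
So h(n) = -3n^2 + 5n - 3.
Check: h(4) = -31. ✓

h(n) = -3n^2 + 5n - 3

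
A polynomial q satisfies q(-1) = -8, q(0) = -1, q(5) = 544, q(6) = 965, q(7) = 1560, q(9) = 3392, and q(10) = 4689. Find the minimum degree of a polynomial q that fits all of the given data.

Divided differences on the nodes -1, 0, 5, 6, 7, 9, 10:
  order 0: -8  -1  544  965  1560  3392  4689
  order 1: 7  109  421  595  916  1297
  order 2: 17  52  87  107  127
  order 3: 5  5  5  5
  order 4: 0  0  0
  order 5: 0  0
  order 6: 0
The order-3 divided differences are all 5 (nonzero) and every higher order vanishes, so the data lies on a polynomial of degree exactly 3.

3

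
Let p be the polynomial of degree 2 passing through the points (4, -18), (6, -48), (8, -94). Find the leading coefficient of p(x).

-2

Write p(x) = ax^2 + bx + c. Substituting each data point gives a linear system:
  16a + 4b + c = -18
  36a + 6b + c = -48
  64a + 8b + c = -94
Solving the system yields a = -2, b = 5, c = -6.
So p(x) = -2x² + 5x - 6.
The leading coefficient is -2.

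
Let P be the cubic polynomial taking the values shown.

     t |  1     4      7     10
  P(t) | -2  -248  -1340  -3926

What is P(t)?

P(t) = -4t^3 + t^2 - 3t + 4

Write P(t) = at^3 + bt^2 + ct + d. Substituting each data point gives a linear system:
  a + b + c + d = -2
  64a + 16b + 4c + d = -248
  343a + 49b + 7c + d = -1340
  1000a + 100b + 10c + d = -3926
Solving the system yields a = -4, b = 1, c = -3, d = 4.
So P(t) = -4t^3 + t^2 - 3t + 4.
Check: P(10) = -3926. ✓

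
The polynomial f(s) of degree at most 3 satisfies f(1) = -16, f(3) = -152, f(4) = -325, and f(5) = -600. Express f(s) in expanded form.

f(s) = -4s^3 - 3s^2 - 4s - 5

Using the Lagrange interpolation formula with nodes 1, 3, 4, 5:
  L_0(s) = (s - 3)(s - 4)(s - 5) / -24
  L_1(s) = (s - 1)(s - 4)(s - 5) / 4
  L_2(s) = (s - 1)(s - 3)(s - 5) / -3
  L_3(s) = (s - 1)(s - 3)(s - 4) / 8
Then f(s) = -16·L_0(s) - 152·L_1(s) - 325·L_2(s) - 600·L_3(s).
Expanding and collecting terms gives f(s) = -4s^3 - 3s^2 - 4s - 5.
Check: f(1) = -16. ✓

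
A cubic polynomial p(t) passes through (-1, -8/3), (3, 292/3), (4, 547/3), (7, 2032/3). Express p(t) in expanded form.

Using the Lagrange interpolation formula with nodes -1, 3, 4, 7:
  L_0(t) = (t - 3)(t - 4)(t - 7) / -160
  L_1(t) = (t + 1)(t - 4)(t - 7) / 16
  L_2(t) = (t + 1)(t - 3)(t - 7) / -15
  L_3(t) = (t + 1)(t - 3)(t - 4) / 96
Then p(t) = -8/3·L_0(t) + 292/3·L_1(t) + 547/3·L_2(t) + 2032/3·L_3(t).
Expanding and collecting terms gives p(t) = t³ + 6t² + 6t - 5/3.
Check: p(7) = 2032/3. ✓

p(t) = t^3 + 6t^2 + 6t - 5/3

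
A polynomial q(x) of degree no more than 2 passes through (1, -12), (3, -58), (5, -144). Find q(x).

q(x) = -5x^2 - 3x - 4

Write q(x) = ax^2 + bx + c. Substituting each data point gives a linear system:
  a + b + c = -12
  9a + 3b + c = -58
  25a + 5b + c = -144
Solving the system yields a = -5, b = -3, c = -4.
So q(x) = -5x² - 3x - 4.
Check: q(5) = -144. ✓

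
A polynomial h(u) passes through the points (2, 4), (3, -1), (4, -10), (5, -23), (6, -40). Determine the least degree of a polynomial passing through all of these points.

2

Forward differences of the values at u = 2, 3, 4, 5, 6:
  h  : 4  -1  -10  -23  -40
  Δ  : -5  -9  -13  -17
  Δ^2: -4  -4  -4
  Δ^3: 0  0
  Δ^4: 0
The second differences are constant (-4) and nonzero, while all higher differences vanish, so the minimal degree is 2.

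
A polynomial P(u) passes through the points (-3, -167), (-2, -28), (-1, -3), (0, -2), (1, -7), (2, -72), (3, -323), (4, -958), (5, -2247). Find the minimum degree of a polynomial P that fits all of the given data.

Forward differences of the values at u = -3, -2, -1, 0, 1, 2, 3, 4, 5:
  P  : -167  -28  -3  -2  -7  -72  -323  -958  -2247
  Δ  : 139  25  1  -5  -65  -251  -635  -1289
  Δ^2: -114  -24  -6  -60  -186  -384  -654
  Δ^3: 90  18  -54  -126  -198  -270
  Δ^4: -72  -72  -72  -72  -72
  Δ^5: 0  0  0  0
  Δ^6: 0  0  0
  Δ^7: 0  0
  Δ^8: 0
The fourth differences are constant (-72) and nonzero, while all higher differences vanish, so the minimal degree is 4.

4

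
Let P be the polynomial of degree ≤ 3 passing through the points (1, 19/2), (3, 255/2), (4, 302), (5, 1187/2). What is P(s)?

P(s) = 5s^3 - (3/2)s^2 + 6

Write P(s) = as^3 + bs^2 + cs + d. Substituting each data point gives a linear system:
  a + b + c + d = 19/2
  27a + 9b + 3c + d = 255/2
  64a + 16b + 4c + d = 302
  125a + 25b + 5c + d = 1187/2
Solving the system yields a = 5, b = -3/2, c = 0, d = 6.
So P(s) = 5s^3 - (3/2)s^2 + 6.
Check: P(5) = 1187/2. ✓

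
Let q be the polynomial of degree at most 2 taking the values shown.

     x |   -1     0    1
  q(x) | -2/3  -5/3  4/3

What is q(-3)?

Using the Lagrange interpolation formula with nodes -1, 0, 1:
  L_0(x) = x(x - 1) / 2
  L_1(x) = (x + 1)(x - 1) / -1
  L_2(x) = (x + 1)x / 2
Then q(x) = -2/3·L_0(x) - 5/3·L_1(x) + 4/3·L_2(x).
Expanding and collecting terms gives q(x) = 2x² + x - 5/3.
Evaluating at x = -3: q(-3) = 40/3.

40/3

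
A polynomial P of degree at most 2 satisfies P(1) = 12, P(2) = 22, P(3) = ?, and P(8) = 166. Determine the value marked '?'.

The 3 known points determine the degree-2 polynomial uniquely.
Write P(t) = at^2 + bt + c. Substituting each data point gives a linear system:
  a + b + c = 12
  4a + 2b + c = 22
  64a + 8b + c = 166
Solving the system yields a = 2, b = 4, c = 6.
So P(t) = 2t^2 + 4t + 6.
Then P(3) = 36.

36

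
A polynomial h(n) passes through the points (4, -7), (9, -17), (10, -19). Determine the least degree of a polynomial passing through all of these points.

Divided differences on the nodes 4, 9, 10:
  order 0: -7  -17  -19
  order 1: -2  -2
  order 2: 0
The order-1 divided differences are all -2 (nonzero) and every higher order vanishes, so the data lies on a polynomial of degree exactly 1.

1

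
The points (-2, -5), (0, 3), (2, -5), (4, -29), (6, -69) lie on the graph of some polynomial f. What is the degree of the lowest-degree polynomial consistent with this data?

Forward differences of the values at t = -2, 0, 2, 4, 6:
  f  : -5  3  -5  -29  -69
  Δ  : 8  -8  -24  -40
  Δ^2: -16  -16  -16
  Δ^3: 0  0
  Δ^4: 0
The second differences are constant (-16) and nonzero, while all higher differences vanish, so the minimal degree is 2.

2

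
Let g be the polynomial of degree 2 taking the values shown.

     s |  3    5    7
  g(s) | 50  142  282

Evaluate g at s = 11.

706

Forward differences of the values at s = 3, 5, 7:
  g  : 50  142  282
  Δ  : 92  140
  Δ^2: 48
The second differences are constant, confirming degree 2.
Interpolating (Newton forward form) and evaluating at s = 11 gives g(11) = 706.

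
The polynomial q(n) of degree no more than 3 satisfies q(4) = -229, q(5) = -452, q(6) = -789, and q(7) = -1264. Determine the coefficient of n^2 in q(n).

3

Write q(n) = an^3 + bn^2 + cn + d. Substituting each data point gives a linear system:
  64a + 16b + 4c + d = -229
  125a + 25b + 5c + d = -452
  216a + 36b + 6c + d = -789
  343a + 49b + 7c + d = -1264
Solving the system yields a = -4, b = 3, c = -6, d = 3.
So q(n) = -4n³ + 3n² - 6n + 3.
The coefficient of n^2 is 3.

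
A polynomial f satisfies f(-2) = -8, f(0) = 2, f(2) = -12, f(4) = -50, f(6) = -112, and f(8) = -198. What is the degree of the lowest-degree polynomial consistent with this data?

2

Forward differences of the values at s = -2, 0, 2, 4, 6, 8:
  f  : -8  2  -12  -50  -112  -198
  Δ  : 10  -14  -38  -62  -86
  Δ^2: -24  -24  -24  -24
  Δ^3: 0  0  0
  Δ^4: 0  0
  Δ^5: 0
The second differences are constant (-24) and nonzero, while all higher differences vanish, so the minimal degree is 2.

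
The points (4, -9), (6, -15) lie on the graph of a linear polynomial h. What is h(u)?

h(u) = -3u + 3

Using the Lagrange interpolation formula with nodes 4, 6:
  L_0(u) = (u - 6) / -2
  L_1(u) = (u - 4) / 2
Then h(u) = -9·L_0(u) - 15·L_1(u).
Expanding and collecting terms gives h(u) = -3u + 3.
Check: h(4) = -9. ✓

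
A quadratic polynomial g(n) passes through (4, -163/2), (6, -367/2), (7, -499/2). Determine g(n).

Using the Lagrange interpolation formula with nodes 4, 6, 7:
  L_0(n) = (n - 6)(n - 7) / 6
  L_1(n) = (n - 4)(n - 7) / -2
  L_2(n) = (n - 4)(n - 6) / 3
Then g(n) = -163/2·L_0(n) - 367/2·L_1(n) - 499/2·L_2(n).
Expanding and collecting terms gives g(n) = -5n^2 - n + 5/2.
Check: g(7) = -499/2. ✓

g(n) = -5n^2 - n + 5/2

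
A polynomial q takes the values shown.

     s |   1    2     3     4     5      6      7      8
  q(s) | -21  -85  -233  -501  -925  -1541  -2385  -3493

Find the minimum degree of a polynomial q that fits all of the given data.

Forward differences of the values at s = 1, 2, 3, 4, 5, 6, 7, 8:
  q  : -21  -85  -233  -501  -925  -1541  -2385  -3493
  Δ  : -64  -148  -268  -424  -616  -844  -1108
  Δ^2: -84  -120  -156  -192  -228  -264
  Δ^3: -36  -36  -36  -36  -36
  Δ^4: 0  0  0  0
  Δ^5: 0  0  0
  Δ^6: 0  0
  Δ^7: 0
The third differences are constant (-36) and nonzero, while all higher differences vanish, so the minimal degree is 3.

3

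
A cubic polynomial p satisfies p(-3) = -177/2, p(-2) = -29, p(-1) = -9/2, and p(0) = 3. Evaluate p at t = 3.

Using the Lagrange interpolation formula with nodes -3, -2, -1, 0:
  L_0(t) = (t + 2)(t + 1)t / -6
  L_1(t) = (t + 3)(t + 1)t / 2
  L_2(t) = (t + 3)(t + 2)t / -2
  L_3(t) = (t + 3)(t + 2)(t + 1) / 6
Then p(t) = -177/2·L_0(t) - 29·L_1(t) - 9/2·L_2(t) + 3·L_3(t).
Expanding and collecting terms gives p(t) = 3t³ + (1/2)t² + 5t + 3.
Evaluating at t = 3: p(3) = 207/2.

207/2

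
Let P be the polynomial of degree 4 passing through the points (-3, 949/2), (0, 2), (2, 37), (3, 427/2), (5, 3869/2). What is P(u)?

Write P(u) = au^4 + bu^3 + cu^2 + du + e. Substituting each data point gives a linear system:
  81a - 27b + 9c - 3d + e = 949/2
  e = 2
  16a + 8b + 4c + 2d + e = 37
  81a + 27b + 9c + 3d + e = 427/2
  625a + 125b + 25c + 5d + e = 3869/2
Solving the system yields a = 4, b = -5, c = 2, d = 3/2, e = 2.
So P(u) = 4u^4 - 5u^3 + 2u^2 + (3/2)u + 2.
Check: P(2) = 37. ✓

P(u) = 4u^4 - 5u^3 + 2u^2 + (3/2)u + 2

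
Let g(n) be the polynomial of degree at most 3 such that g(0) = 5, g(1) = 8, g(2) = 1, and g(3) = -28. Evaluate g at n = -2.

17

Using the Lagrange interpolation formula with nodes 0, 1, 2, 3:
  L_0(n) = (n - 1)(n - 2)(n - 3) / -6
  L_1(n) = n(n - 2)(n - 3) / 2
  L_2(n) = n(n - 1)(n - 3) / -2
  L_3(n) = n(n - 1)(n - 2) / 6
Then g(n) = 5·L_0(n) + 8·L_1(n) + 1·L_2(n) - 28·L_3(n).
Expanding and collecting terms gives g(n) = -2n³ + n² + 4n + 5.
Evaluating at n = -2: g(-2) = 17.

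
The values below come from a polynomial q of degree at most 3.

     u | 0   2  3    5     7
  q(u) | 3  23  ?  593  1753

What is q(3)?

The 4 known points determine the degree-3 polynomial uniquely.
Write q(u) = au^3 + bu^2 + cu + d. Substituting each data point gives a linear system:
  d = 3
  8a + 4b + 2c + d = 23
  125a + 25b + 5c + d = 593
  343a + 49b + 7c + d = 1753
Solving the system yields a = 6, b = -6, c = -2, d = 3.
So q(u) = 6u³ - 6u² - 2u + 3.
Then q(3) = 105.

105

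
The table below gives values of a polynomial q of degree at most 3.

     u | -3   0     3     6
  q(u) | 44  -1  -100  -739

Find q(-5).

284

Using the Lagrange interpolation formula with nodes -3, 0, 3, 6:
  L_0(u) = u(u - 3)(u - 6) / -162
  L_1(u) = (u + 3)(u - 3)(u - 6) / 54
  L_2(u) = (u + 3)u(u - 6) / -54
  L_3(u) = (u + 3)u(u - 3) / 162
Then q(u) = 44·L_0(u) - 1·L_1(u) - 100·L_2(u) - 739·L_3(u).
Expanding and collecting terms gives q(u) = -3u^3 - 3u^2 + 3u - 1.
Evaluating at u = -5: q(-5) = 284.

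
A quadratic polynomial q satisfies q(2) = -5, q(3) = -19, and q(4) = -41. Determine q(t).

Using the Lagrange interpolation formula with nodes 2, 3, 4:
  L_0(t) = (t - 3)(t - 4) / 2
  L_1(t) = (t - 2)(t - 4) / -1
  L_2(t) = (t - 2)(t - 3) / 2
Then q(t) = -5·L_0(t) - 19·L_1(t) - 41·L_2(t).
Expanding and collecting terms gives q(t) = -4t^2 + 6t - 1.
Check: q(4) = -41. ✓

q(t) = -4t^2 + 6t - 1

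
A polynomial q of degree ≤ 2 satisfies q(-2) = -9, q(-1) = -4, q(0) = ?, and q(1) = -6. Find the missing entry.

On equispaced nodes a degree-2 polynomial has vanishing third forward difference, so
  - q(-2) + 3·q(-1) - 3·q(0) + q(1) = 0.
Substituting the known values and solving for q(0):
  -3·q(0) = 9
  q(0) = -3.

-3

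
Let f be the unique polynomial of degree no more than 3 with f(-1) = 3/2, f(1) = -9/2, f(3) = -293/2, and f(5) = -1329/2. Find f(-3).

Forward differences of the values at x = -1, 1, 3, 5:
  f  : 3/2  -9/2  -293/2  -1329/2
  Δ  : -6  -142  -518
  Δ^2: -136  -376
  Δ^3: -240
The third differences are constant, confirming degree 3.
Interpolating (Newton forward form) and evaluating at x = -3 gives f(-3) = 223/2.

223/2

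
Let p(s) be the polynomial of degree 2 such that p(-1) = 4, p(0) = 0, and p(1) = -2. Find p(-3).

Forward differences of the values at s = -1, 0, 1:
  p  : 4  0  -2
  Δ  : -4  -2
  Δ^2: 2
The second differences are constant, confirming degree 2.
Interpolating (Newton forward form) and evaluating at s = -3 gives p(-3) = 18.

18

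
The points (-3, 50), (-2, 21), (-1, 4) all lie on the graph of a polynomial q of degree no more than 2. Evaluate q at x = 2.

Write q(x) = ax^2 + bx + c. Substituting each data point gives a linear system:
  9a - 3b + c = 50
  4a - 2b + c = 21
  a - b + c = 4
Solving the system yields a = 6, b = 1, c = -1.
So q(x) = 6x^2 + x - 1.
Then q(2) = 25.

25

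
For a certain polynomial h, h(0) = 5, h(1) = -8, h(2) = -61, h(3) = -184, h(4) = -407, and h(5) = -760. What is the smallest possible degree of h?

3

Forward differences of the values at x = 0, 1, 2, 3, 4, 5:
  h  : 5  -8  -61  -184  -407  -760
  Δ  : -13  -53  -123  -223  -353
  Δ^2: -40  -70  -100  -130
  Δ^3: -30  -30  -30
  Δ^4: 0  0
  Δ^5: 0
The third differences are constant (-30) and nonzero, while all higher differences vanish, so the minimal degree is 3.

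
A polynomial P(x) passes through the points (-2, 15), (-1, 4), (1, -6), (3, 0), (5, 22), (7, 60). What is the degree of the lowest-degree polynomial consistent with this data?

Divided differences on the nodes -2, -1, 1, 3, 5, 7:
  order 0: 15  4  -6  0  22  60
  order 1: -11  -5  3  11  19
  order 2: 2  2  2  2
  order 3: 0  0  0
  order 4: 0  0
  order 5: 0
The order-2 divided differences are all 2 (nonzero) and every higher order vanishes, so the data lies on a polynomial of degree exactly 2.

2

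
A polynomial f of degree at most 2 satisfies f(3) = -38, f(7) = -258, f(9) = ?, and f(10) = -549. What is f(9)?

-440

The 3 known points determine the degree-2 polynomial uniquely.
Write f(s) = as^2 + bs + c. Substituting each data point gives a linear system:
  9a + 3b + c = -38
  49a + 7b + c = -258
  100a + 10b + c = -549
Solving the system yields a = -6, b = 5, c = 1.
So f(s) = -6s² + 5s + 1.
Then f(9) = -440.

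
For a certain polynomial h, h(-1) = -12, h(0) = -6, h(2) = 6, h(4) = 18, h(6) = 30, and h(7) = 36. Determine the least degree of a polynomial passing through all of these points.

1

Divided differences on the nodes -1, 0, 2, 4, 6, 7:
  order 0: -12  -6  6  18  30  36
  order 1: 6  6  6  6  6
  order 2: 0  0  0  0
  order 3: 0  0  0
  order 4: 0  0
  order 5: 0
The order-1 divided differences are all 6 (nonzero) and every higher order vanishes, so the data lies on a polynomial of degree exactly 1.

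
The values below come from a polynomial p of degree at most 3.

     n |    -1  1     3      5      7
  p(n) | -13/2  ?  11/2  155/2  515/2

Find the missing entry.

On equispaced nodes a degree-3 polynomial has vanishing fourth forward difference, so
  p(-1) - 4·p(1) + 6·p(3) - 4·p(5) + p(7) = 0.
Substituting the known values and solving for p(1):
  -4·p(1) = 26
  p(1) = -13/2.

-13/2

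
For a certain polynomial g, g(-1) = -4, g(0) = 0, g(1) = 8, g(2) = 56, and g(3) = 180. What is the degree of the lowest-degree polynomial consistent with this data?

3

Forward differences of the values at t = -1, 0, 1, 2, 3:
  g  : -4  0  8  56  180
  Δ  : 4  8  48  124
  Δ^2: 4  40  76
  Δ^3: 36  36
  Δ^4: 0
The third differences are constant (36) and nonzero, while all higher differences vanish, so the minimal degree is 3.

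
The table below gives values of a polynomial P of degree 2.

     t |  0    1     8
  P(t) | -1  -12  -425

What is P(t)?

P(t) = -6t^2 - 5t - 1

Write P(t) = at^2 + bt + c. Substituting each data point gives a linear system:
  c = -1
  a + b + c = -12
  64a + 8b + c = -425
Solving the system yields a = -6, b = -5, c = -1.
So P(t) = -6t² - 5t - 1.
Check: P(0) = -1. ✓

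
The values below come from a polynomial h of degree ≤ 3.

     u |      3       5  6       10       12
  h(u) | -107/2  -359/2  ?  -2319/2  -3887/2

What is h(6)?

-575/2

The 4 known points determine the degree-3 polynomial uniquely.
Write h(u) = au^3 + bu^2 + cu + d. Substituting each data point gives a linear system:
  27a + 9b + 3c + d = -107/2
  125a + 25b + 5c + d = -359/2
  1000a + 100b + 10c + d = -2319/2
  1728a + 144b + 12c + d = -3887/2
Solving the system yields a = -1, b = -1, c = -6, d = 1/2.
So h(u) = -u^3 - u^2 - 6u + 1/2.
Then h(6) = -575/2.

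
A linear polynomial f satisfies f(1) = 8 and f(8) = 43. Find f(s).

Using the Lagrange interpolation formula with nodes 1, 8:
  L_0(s) = (s - 8) / -7
  L_1(s) = (s - 1) / 7
Then f(s) = 8·L_0(s) + 43·L_1(s).
Expanding and collecting terms gives f(s) = 5s + 3.
Check: f(1) = 8. ✓

f(s) = 5s + 3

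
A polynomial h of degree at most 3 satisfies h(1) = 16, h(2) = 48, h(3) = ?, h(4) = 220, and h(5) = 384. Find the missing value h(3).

On equispaced nodes a degree-3 polynomial has vanishing fourth forward difference, so
  h(1) - 4·h(2) + 6·h(3) - 4·h(4) + h(5) = 0.
Substituting the known values and solving for h(3):
  6·h(3) = 672
  h(3) = 112.

112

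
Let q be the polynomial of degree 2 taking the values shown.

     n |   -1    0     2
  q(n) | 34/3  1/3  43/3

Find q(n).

Write q(n) = an^2 + bn + c. Substituting each data point gives a linear system:
  a - b + c = 34/3
  c = 1/3
  4a + 2b + c = 43/3
Solving the system yields a = 6, b = -5, c = 1/3.
So q(n) = 6n^2 - 5n + 1/3.
Check: q(-1) = 34/3. ✓

q(n) = 6n^2 - 5n + 1/3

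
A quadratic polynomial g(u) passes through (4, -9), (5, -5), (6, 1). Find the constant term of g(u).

-5

Write g(u) = au^2 + bu + c. Substituting each data point gives a linear system:
  16a + 4b + c = -9
  25a + 5b + c = -5
  36a + 6b + c = 1
Solving the system yields a = 1, b = -5, c = -5.
So g(u) = u² - 5u - 5.
The constant term is -5.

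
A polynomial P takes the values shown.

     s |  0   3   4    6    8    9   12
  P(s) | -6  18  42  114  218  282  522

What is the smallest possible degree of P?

Divided differences on the nodes 0, 3, 4, 6, 8, 9, 12:
  order 0: -6  18  42  114  218  282  522
  order 1: 8  24  36  52  64  80
  order 2: 4  4  4  4  4
  order 3: 0  0  0  0
  order 4: 0  0  0
  order 5: 0  0
  order 6: 0
The order-2 divided differences are all 4 (nonzero) and every higher order vanishes, so the data lies on a polynomial of degree exactly 2.

2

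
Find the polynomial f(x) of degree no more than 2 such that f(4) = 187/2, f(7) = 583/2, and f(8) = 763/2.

f(x) = 6x^2 - 5/2

Write f(x) = ax^2 + bx + c. Substituting each data point gives a linear system:
  16a + 4b + c = 187/2
  49a + 7b + c = 583/2
  64a + 8b + c = 763/2
Solving the system yields a = 6, b = 0, c = -5/2.
So f(x) = 6x^2 - 5/2.
Check: f(7) = 583/2. ✓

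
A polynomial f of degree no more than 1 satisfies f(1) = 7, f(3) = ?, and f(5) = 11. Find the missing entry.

9

The 2 known points determine the degree-1 polynomial uniquely.
Write f(n) = an + b. Substituting each data point gives a linear system:
  a + b = 7
  5a + b = 11
Solving the system yields a = 1, b = 6.
So f(n) = n + 6.
Then f(3) = 9.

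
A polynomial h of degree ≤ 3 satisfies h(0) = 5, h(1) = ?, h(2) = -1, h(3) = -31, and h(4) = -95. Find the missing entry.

On equispaced nodes a degree-3 polynomial has vanishing fourth forward difference, so
  h(0) - 4·h(1) + 6·h(2) - 4·h(3) + h(4) = 0.
Substituting the known values and solving for h(1):
  -4·h(1) = -28
  h(1) = 7.

7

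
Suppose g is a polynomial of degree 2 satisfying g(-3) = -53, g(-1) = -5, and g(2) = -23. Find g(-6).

Write g(t) = at^2 + bt + c. Substituting each data point gives a linear system:
  9a - 3b + c = -53
  a - b + c = -5
  4a + 2b + c = -23
Solving the system yields a = -6, b = 0, c = 1.
So g(t) = -6t^2 + 1.
Then g(-6) = -215.

-215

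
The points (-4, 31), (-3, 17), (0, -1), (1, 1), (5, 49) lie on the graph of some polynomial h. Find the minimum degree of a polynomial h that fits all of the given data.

Divided differences on the nodes -4, -3, 0, 1, 5:
  order 0: 31  17  -1  1  49
  order 1: -14  -6  2  12
  order 2: 2  2  2
  order 3: 0  0
  order 4: 0
The order-2 divided differences are all 2 (nonzero) and every higher order vanishes, so the data lies on a polynomial of degree exactly 2.

2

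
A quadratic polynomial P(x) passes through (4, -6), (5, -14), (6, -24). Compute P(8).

Write P(x) = ax^2 + bx + c. Substituting each data point gives a linear system:
  16a + 4b + c = -6
  25a + 5b + c = -14
  36a + 6b + c = -24
Solving the system yields a = -1, b = 1, c = 6.
So P(x) = -x² + x + 6.
Then P(8) = -50.

-50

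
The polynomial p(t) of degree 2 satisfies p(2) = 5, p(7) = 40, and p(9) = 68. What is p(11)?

104

Using the Lagrange interpolation formula with nodes 2, 7, 9:
  L_0(t) = (t - 7)(t - 9) / 35
  L_1(t) = (t - 2)(t - 9) / -10
  L_2(t) = (t - 2)(t - 7) / 14
Then p(t) = 5·L_0(t) + 40·L_1(t) + 68·L_2(t).
Expanding and collecting terms gives p(t) = t² - 2t + 5.
Evaluating at t = 11: p(11) = 104.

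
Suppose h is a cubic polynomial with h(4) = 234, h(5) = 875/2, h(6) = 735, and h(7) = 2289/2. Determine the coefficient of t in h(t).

5/2

Write h(t) = at^3 + bt^2 + ct + d. Substituting each data point gives a linear system:
  64a + 16b + 4c + d = 234
  125a + 25b + 5c + d = 875/2
  216a + 36b + 6c + d = 735
  343a + 49b + 7c + d = 2289/2
Solving the system yields a = 3, b = 2, c = 5/2, d = 0.
So h(t) = 3t^3 + 2t^2 + (5/2)t.
The coefficient of t is 5/2.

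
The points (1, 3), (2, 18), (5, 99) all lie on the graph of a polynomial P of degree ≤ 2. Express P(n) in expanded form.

P(n) = 3n^2 + 6n - 6

Write P(n) = an^2 + bn + c. Substituting each data point gives a linear system:
  a + b + c = 3
  4a + 2b + c = 18
  25a + 5b + c = 99
Solving the system yields a = 3, b = 6, c = -6.
So P(n) = 3n^2 + 6n - 6.
Check: P(5) = 99. ✓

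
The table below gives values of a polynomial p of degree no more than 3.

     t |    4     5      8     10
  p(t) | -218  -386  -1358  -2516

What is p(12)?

-4194

Using the Lagrange interpolation formula with nodes 4, 5, 8, 10:
  L_0(t) = (t - 5)(t - 8)(t - 10) / -24
  L_1(t) = (t - 4)(t - 8)(t - 10) / 15
  L_2(t) = (t - 4)(t - 5)(t - 10) / -24
  L_3(t) = (t - 4)(t - 5)(t - 8) / 60
Then p(t) = -218·L_0(t) - 386·L_1(t) - 1358·L_2(t) - 2516·L_3(t).
Expanding and collecting terms gives p(t) = -2t^3 - 5t^2 - t - 6.
Evaluating at t = 12: p(12) = -4194.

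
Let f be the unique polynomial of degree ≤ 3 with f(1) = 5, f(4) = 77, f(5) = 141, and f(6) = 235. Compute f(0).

1

Using the Lagrange interpolation formula with nodes 1, 4, 5, 6:
  L_0(t) = (t - 4)(t - 5)(t - 6) / -60
  L_1(t) = (t - 1)(t - 5)(t - 6) / 6
  L_2(t) = (t - 1)(t - 4)(t - 6) / -4
  L_3(t) = (t - 1)(t - 4)(t - 5) / 10
Then f(t) = 5·L_0(t) + 77·L_1(t) + 141·L_2(t) + 235·L_3(t).
Expanding and collecting terms gives f(t) = t³ + 3t + 1.
Evaluating at t = 0: f(0) = 1.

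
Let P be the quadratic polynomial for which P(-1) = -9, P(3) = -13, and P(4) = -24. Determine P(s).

Using the Lagrange interpolation formula with nodes -1, 3, 4:
  L_0(s) = (s - 3)(s - 4) / 20
  L_1(s) = (s + 1)(s - 4) / -4
  L_2(s) = (s + 1)(s - 3) / 5
Then P(s) = -9·L_0(s) - 13·L_1(s) - 24·L_2(s).
Expanding and collecting terms gives P(s) = -2s^2 + 3s - 4.
Check: P(3) = -13. ✓

P(s) = -2s^2 + 3s - 4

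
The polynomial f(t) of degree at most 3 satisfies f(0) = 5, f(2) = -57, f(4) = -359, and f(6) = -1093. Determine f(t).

f(t) = -4t^3 - 6t^2 - 3t + 5

Using the Lagrange interpolation formula with nodes 0, 2, 4, 6:
  L_0(t) = (t - 2)(t - 4)(t - 6) / -48
  L_1(t) = t(t - 4)(t - 6) / 16
  L_2(t) = t(t - 2)(t - 6) / -16
  L_3(t) = t(t - 2)(t - 4) / 48
Then f(t) = 5·L_0(t) - 57·L_1(t) - 359·L_2(t) - 1093·L_3(t).
Expanding and collecting terms gives f(t) = -4t^3 - 6t^2 - 3t + 5.
Check: f(2) = -57. ✓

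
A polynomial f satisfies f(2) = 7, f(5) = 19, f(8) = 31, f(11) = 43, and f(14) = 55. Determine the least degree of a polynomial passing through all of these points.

Forward differences of the values at n = 2, 5, 8, 11, 14:
  f  : 7  19  31  43  55
  Δ  : 12  12  12  12
  Δ^2: 0  0  0
  Δ^3: 0  0
  Δ^4: 0
The first differences are constant (12) and nonzero, while all higher differences vanish, so the minimal degree is 1.

1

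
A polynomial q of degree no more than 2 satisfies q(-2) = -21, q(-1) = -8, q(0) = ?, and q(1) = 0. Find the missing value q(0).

On equispaced nodes a degree-2 polynomial has vanishing third forward difference, so
  - q(-2) + 3·q(-1) - 3·q(0) + q(1) = 0.
Substituting the known values and solving for q(0):
  -3·q(0) = 3
  q(0) = -1.

-1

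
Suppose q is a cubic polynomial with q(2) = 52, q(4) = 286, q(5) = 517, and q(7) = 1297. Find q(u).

q(u) = 3u^3 + 5u^2 + 3u + 2

Write q(u) = au^3 + bu^2 + cu + d. Substituting each data point gives a linear system:
  8a + 4b + 2c + d = 52
  64a + 16b + 4c + d = 286
  125a + 25b + 5c + d = 517
  343a + 49b + 7c + d = 1297
Solving the system yields a = 3, b = 5, c = 3, d = 2.
So q(u) = 3u^3 + 5u^2 + 3u + 2.
Check: q(5) = 517. ✓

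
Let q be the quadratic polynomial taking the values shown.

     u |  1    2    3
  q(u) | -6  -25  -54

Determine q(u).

q(u) = -5u^2 - 4u + 3

Write q(u) = au^2 + bu + c. Substituting each data point gives a linear system:
  a + b + c = -6
  4a + 2b + c = -25
  9a + 3b + c = -54
Solving the system yields a = -5, b = -4, c = 3.
So q(u) = -5u² - 4u + 3.
Check: q(3) = -54. ✓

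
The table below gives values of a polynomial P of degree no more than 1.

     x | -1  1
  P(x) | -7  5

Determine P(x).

P(x) = 6x - 1

Write P(x) = ax + b. Substituting each data point gives a linear system:
  -a + b = -7
  a + b = 5
Solving the system yields a = 6, b = -1.
So P(x) = 6x - 1.
Check: P(-1) = -7. ✓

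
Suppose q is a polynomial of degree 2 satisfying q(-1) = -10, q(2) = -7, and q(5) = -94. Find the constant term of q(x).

1

Write q(x) = ax^2 + bx + c. Substituting each data point gives a linear system:
  a - b + c = -10
  4a + 2b + c = -7
  25a + 5b + c = -94
Solving the system yields a = -5, b = 6, c = 1.
So q(x) = -5x^2 + 6x + 1.
The constant term is 1.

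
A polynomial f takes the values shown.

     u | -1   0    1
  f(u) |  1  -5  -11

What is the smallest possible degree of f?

1

Forward differences of the values at u = -1, 0, 1:
  f  : 1  -5  -11
  Δ  : -6  -6
  Δ^2: 0
The first differences are constant (-6) and nonzero, while all higher differences vanish, so the minimal degree is 1.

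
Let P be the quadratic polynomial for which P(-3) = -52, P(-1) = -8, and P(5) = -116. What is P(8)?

-305

Using the Lagrange interpolation formula with nodes -3, -1, 5:
  L_0(s) = (s + 1)(s - 5) / 16
  L_1(s) = (s + 3)(s - 5) / -12
  L_2(s) = (s + 3)(s + 1) / 48
Then P(s) = -52·L_0(s) - 8·L_1(s) - 116·L_2(s).
Expanding and collecting terms gives P(s) = -5s² + 2s - 1.
Evaluating at s = 8: P(8) = -305.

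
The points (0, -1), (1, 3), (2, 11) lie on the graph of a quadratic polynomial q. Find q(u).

q(u) = 2u^2 + 2u - 1

Write q(u) = au^2 + bu + c. Substituting each data point gives a linear system:
  c = -1
  a + b + c = 3
  4a + 2b + c = 11
Solving the system yields a = 2, b = 2, c = -1.
So q(u) = 2u^2 + 2u - 1.
Check: q(2) = 11. ✓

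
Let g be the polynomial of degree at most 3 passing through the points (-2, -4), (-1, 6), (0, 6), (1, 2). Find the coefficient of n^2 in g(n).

-2

Write g(n) = an^3 + bn^2 + cn + d. Substituting each data point gives a linear system:
  -8a + 4b - 2c + d = -4
  -a + b - c + d = 6
  d = 6
  a + b + c + d = 2
Solving the system yields a = 1, b = -2, c = -3, d = 6.
So g(n) = n³ - 2n² - 3n + 6.
The coefficient of n^2 is -2.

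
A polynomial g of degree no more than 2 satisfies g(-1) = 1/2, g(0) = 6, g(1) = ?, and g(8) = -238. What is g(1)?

7/2

The 3 known points determine the degree-2 polynomial uniquely.
Write g(n) = an^2 + bn + c. Substituting each data point gives a linear system:
  a - b + c = 1/2
  c = 6
  64a + 8b + c = -238
Solving the system yields a = -4, b = 3/2, c = 6.
So g(n) = -4n^2 + (3/2)n + 6.
Then g(1) = 7/2.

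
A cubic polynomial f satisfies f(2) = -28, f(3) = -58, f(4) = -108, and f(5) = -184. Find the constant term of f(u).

Write f(u) = au^3 + bu^2 + cu + d. Substituting each data point gives a linear system:
  8a + 4b + 2c + d = -28
  27a + 9b + 3c + d = -58
  64a + 16b + 4c + d = -108
  125a + 25b + 5c + d = -184
Solving the system yields a = -1, b = -1, c = -6, d = -4.
So f(u) = -u^3 - u^2 - 6u - 4.
The constant term is -4.

-4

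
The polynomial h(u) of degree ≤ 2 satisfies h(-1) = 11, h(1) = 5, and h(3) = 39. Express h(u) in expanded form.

h(u) = 5u^2 - 3u + 3

Write h(u) = au^2 + bu + c. Substituting each data point gives a linear system:
  a - b + c = 11
  a + b + c = 5
  9a + 3b + c = 39
Solving the system yields a = 5, b = -3, c = 3.
So h(u) = 5u^2 - 3u + 3.
Check: h(3) = 39. ✓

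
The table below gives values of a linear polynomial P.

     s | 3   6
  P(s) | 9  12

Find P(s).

P(s) = s + 6

Using the Lagrange interpolation formula with nodes 3, 6:
  L_0(s) = (s - 6) / -3
  L_1(s) = (s - 3) / 3
Then P(s) = 9·L_0(s) + 12·L_1(s).
Expanding and collecting terms gives P(s) = s + 6.
Check: P(6) = 12. ✓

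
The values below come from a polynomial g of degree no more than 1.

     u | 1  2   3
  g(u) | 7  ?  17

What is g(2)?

12

The 2 known points determine the degree-1 polynomial uniquely.
Write g(u) = au + b. Substituting each data point gives a linear system:
  a + b = 7
  3a + b = 17
Solving the system yields a = 5, b = 2.
So g(u) = 5u + 2.
Then g(2) = 12.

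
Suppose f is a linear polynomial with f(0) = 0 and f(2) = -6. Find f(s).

f(s) = -3s

Write f(s) = as + b. Substituting each data point gives a linear system:
  b = 0
  2a + b = -6
Solving the system yields a = -3, b = 0.
So f(s) = -3s.
Check: f(2) = -6. ✓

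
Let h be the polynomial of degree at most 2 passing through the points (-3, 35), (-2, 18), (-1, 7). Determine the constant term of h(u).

2

Write h(u) = au^2 + bu + c. Substituting each data point gives a linear system:
  9a - 3b + c = 35
  4a - 2b + c = 18
  a - b + c = 7
Solving the system yields a = 3, b = -2, c = 2.
So h(u) = 3u² - 2u + 2.
The constant term is 2.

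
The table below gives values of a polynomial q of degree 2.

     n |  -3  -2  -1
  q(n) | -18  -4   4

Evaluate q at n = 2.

-8

Forward differences of the values at n = -3, -2, -1:
  q  : -18  -4  4
  Δ  : 14  8
  Δ^2: -6
The second differences are constant, confirming degree 2.
Interpolating (Newton forward form) and evaluating at n = 2 gives q(2) = -8.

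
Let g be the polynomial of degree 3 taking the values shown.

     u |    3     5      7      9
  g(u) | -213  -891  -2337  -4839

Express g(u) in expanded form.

g(u) = -6u^3 - 6u^2 + 3u - 6

Write g(u) = au^3 + bu^2 + cu + d. Substituting each data point gives a linear system:
  27a + 9b + 3c + d = -213
  125a + 25b + 5c + d = -891
  343a + 49b + 7c + d = -2337
  729a + 81b + 9c + d = -4839
Solving the system yields a = -6, b = -6, c = 3, d = -6.
So g(u) = -6u^3 - 6u^2 + 3u - 6.
Check: g(5) = -891. ✓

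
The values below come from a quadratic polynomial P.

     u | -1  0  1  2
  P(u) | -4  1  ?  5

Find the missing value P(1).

The 3 known points determine the degree-2 polynomial uniquely.
Write P(u) = au^2 + bu + c. Substituting each data point gives a linear system:
  a - b + c = -4
  c = 1
  4a + 2b + c = 5
Solving the system yields a = -1, b = 4, c = 1.
So P(u) = -u² + 4u + 1.
Then P(1) = 4.

4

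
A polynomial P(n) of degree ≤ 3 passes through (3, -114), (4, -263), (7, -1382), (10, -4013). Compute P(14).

-10993

Using the Lagrange interpolation formula with nodes 3, 4, 7, 10:
  L_0(n) = (n - 4)(n - 7)(n - 10) / -28
  L_1(n) = (n - 3)(n - 7)(n - 10) / 18
  L_2(n) = (n - 3)(n - 4)(n - 10) / -36
  L_3(n) = (n - 3)(n - 4)(n - 7) / 126
Then P(n) = -114·L_0(n) - 263·L_1(n) - 1382·L_2(n) - 4013·L_3(n).
Expanding and collecting terms gives P(n) = -4n³ - n - 3.
Evaluating at n = 14: P(14) = -10993.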